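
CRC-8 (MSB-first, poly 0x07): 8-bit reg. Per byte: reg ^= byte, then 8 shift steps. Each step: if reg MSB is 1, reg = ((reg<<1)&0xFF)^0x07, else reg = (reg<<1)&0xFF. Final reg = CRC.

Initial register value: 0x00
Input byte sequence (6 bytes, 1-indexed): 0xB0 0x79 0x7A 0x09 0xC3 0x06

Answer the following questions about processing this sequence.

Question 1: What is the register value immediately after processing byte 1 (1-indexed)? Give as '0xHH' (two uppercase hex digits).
After byte 1 (0xB0): reg=0x19

Answer: 0x19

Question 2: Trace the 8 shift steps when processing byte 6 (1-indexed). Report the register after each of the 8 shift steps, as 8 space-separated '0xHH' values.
After byte 1 (0xB0): reg=0x19
After byte 2 (0x79): reg=0x27
After byte 3 (0x7A): reg=0x94
After byte 4 (0x09): reg=0xDA
After byte 5 (0xC3): reg=0x4F
Register before byte 6: 0x4F
After XOR with byte 0x06: 0x49

Answer: 0x92 0x23 0x46 0x8C 0x1F 0x3E 0x7C 0xF8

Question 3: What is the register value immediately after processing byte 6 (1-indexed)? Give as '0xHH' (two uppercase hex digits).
Answer: 0xF8

Derivation:
After byte 1 (0xB0): reg=0x19
After byte 2 (0x79): reg=0x27
After byte 3 (0x7A): reg=0x94
After byte 4 (0x09): reg=0xDA
After byte 5 (0xC3): reg=0x4F
After byte 6 (0x06): reg=0xF8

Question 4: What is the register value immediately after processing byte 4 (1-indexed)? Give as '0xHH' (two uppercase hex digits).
Answer: 0xDA

Derivation:
After byte 1 (0xB0): reg=0x19
After byte 2 (0x79): reg=0x27
After byte 3 (0x7A): reg=0x94
After byte 4 (0x09): reg=0xDA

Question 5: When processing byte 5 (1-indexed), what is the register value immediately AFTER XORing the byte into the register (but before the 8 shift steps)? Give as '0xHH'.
Register before byte 5: 0xDA
Byte 5: 0xC3
0xDA XOR 0xC3 = 0x19

Answer: 0x19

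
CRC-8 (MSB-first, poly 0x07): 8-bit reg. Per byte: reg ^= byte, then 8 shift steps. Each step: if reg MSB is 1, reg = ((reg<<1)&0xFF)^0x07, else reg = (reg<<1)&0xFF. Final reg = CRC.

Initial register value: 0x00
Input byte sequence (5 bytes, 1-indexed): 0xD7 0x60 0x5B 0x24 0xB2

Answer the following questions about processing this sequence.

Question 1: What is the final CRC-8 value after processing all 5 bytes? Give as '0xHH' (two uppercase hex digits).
Answer: 0x34

Derivation:
After byte 1 (0xD7): reg=0x2B
After byte 2 (0x60): reg=0xF6
After byte 3 (0x5B): reg=0x4A
After byte 4 (0x24): reg=0x0D
After byte 5 (0xB2): reg=0x34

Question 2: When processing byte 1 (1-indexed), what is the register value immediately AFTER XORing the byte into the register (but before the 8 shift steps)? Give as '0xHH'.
Answer: 0xD7

Derivation:
Register before byte 1: 0x00
Byte 1: 0xD7
0x00 XOR 0xD7 = 0xD7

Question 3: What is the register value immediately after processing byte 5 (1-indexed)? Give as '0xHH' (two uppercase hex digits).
Answer: 0x34

Derivation:
After byte 1 (0xD7): reg=0x2B
After byte 2 (0x60): reg=0xF6
After byte 3 (0x5B): reg=0x4A
After byte 4 (0x24): reg=0x0D
After byte 5 (0xB2): reg=0x34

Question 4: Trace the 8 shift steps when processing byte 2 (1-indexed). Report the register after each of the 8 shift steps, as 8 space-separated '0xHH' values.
Answer: 0x96 0x2B 0x56 0xAC 0x5F 0xBE 0x7B 0xF6

Derivation:
After byte 1 (0xD7): reg=0x2B
Register before byte 2: 0x2B
After XOR with byte 0x60: 0x4B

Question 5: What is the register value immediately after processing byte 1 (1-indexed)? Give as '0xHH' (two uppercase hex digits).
Answer: 0x2B

Derivation:
After byte 1 (0xD7): reg=0x2B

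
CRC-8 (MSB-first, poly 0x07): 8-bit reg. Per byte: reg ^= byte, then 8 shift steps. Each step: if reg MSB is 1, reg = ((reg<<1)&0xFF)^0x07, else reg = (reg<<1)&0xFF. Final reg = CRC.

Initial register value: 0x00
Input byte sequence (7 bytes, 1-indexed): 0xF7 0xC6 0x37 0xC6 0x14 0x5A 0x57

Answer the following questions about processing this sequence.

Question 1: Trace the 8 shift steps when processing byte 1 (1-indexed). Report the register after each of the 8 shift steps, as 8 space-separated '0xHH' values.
Register before byte 1: 0x00
After XOR with byte 0xF7: 0xF7

Answer: 0xE9 0xD5 0xAD 0x5D 0xBA 0x73 0xE6 0xCB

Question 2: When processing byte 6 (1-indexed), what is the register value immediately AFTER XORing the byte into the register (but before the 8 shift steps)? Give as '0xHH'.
Answer: 0xAC

Derivation:
Register before byte 6: 0xF6
Byte 6: 0x5A
0xF6 XOR 0x5A = 0xAC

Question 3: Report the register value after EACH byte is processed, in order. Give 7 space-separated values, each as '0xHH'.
0xCB 0x23 0x6C 0x5F 0xF6 0x4D 0x46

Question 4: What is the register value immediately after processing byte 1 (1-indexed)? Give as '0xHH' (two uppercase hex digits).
Answer: 0xCB

Derivation:
After byte 1 (0xF7): reg=0xCB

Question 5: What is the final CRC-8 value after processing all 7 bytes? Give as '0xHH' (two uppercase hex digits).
Answer: 0x46

Derivation:
After byte 1 (0xF7): reg=0xCB
After byte 2 (0xC6): reg=0x23
After byte 3 (0x37): reg=0x6C
After byte 4 (0xC6): reg=0x5F
After byte 5 (0x14): reg=0xF6
After byte 6 (0x5A): reg=0x4D
After byte 7 (0x57): reg=0x46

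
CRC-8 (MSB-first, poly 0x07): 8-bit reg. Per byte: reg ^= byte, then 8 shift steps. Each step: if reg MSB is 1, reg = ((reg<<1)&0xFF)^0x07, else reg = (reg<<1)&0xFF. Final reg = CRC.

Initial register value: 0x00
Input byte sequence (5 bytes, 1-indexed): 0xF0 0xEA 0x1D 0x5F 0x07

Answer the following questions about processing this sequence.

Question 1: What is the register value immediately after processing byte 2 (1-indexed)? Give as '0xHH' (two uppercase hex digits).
Answer: 0x8C

Derivation:
After byte 1 (0xF0): reg=0xDE
After byte 2 (0xEA): reg=0x8C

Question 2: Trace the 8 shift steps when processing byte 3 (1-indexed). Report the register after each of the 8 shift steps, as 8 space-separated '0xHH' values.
After byte 1 (0xF0): reg=0xDE
After byte 2 (0xEA): reg=0x8C
Register before byte 3: 0x8C
After XOR with byte 0x1D: 0x91

Answer: 0x25 0x4A 0x94 0x2F 0x5E 0xBC 0x7F 0xFE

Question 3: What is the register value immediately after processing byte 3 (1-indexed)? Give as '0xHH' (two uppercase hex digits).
Answer: 0xFE

Derivation:
After byte 1 (0xF0): reg=0xDE
After byte 2 (0xEA): reg=0x8C
After byte 3 (0x1D): reg=0xFE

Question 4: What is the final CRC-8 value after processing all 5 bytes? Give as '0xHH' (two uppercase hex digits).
Answer: 0x18

Derivation:
After byte 1 (0xF0): reg=0xDE
After byte 2 (0xEA): reg=0x8C
After byte 3 (0x1D): reg=0xFE
After byte 4 (0x5F): reg=0x6E
After byte 5 (0x07): reg=0x18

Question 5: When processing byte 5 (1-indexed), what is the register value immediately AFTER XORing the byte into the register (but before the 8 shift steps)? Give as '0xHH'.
Answer: 0x69

Derivation:
Register before byte 5: 0x6E
Byte 5: 0x07
0x6E XOR 0x07 = 0x69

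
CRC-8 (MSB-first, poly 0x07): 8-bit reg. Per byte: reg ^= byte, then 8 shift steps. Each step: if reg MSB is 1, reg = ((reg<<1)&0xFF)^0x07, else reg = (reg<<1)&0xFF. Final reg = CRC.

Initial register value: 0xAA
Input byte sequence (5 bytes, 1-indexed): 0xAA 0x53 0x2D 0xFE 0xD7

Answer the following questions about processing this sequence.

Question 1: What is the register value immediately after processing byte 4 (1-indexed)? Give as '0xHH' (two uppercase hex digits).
After byte 1 (0xAA): reg=0x00
After byte 2 (0x53): reg=0xBE
After byte 3 (0x2D): reg=0xF0
After byte 4 (0xFE): reg=0x2A

Answer: 0x2A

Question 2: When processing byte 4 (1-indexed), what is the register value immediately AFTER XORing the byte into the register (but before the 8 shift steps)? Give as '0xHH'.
Answer: 0x0E

Derivation:
Register before byte 4: 0xF0
Byte 4: 0xFE
0xF0 XOR 0xFE = 0x0E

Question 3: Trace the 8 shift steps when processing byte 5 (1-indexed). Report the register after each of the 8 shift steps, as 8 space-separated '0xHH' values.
After byte 1 (0xAA): reg=0x00
After byte 2 (0x53): reg=0xBE
After byte 3 (0x2D): reg=0xF0
After byte 4 (0xFE): reg=0x2A
Register before byte 5: 0x2A
After XOR with byte 0xD7: 0xFD

Answer: 0xFD 0xFD 0xFD 0xFD 0xFD 0xFD 0xFD 0xFD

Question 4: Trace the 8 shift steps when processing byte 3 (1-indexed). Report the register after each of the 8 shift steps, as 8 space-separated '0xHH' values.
Answer: 0x21 0x42 0x84 0x0F 0x1E 0x3C 0x78 0xF0

Derivation:
After byte 1 (0xAA): reg=0x00
After byte 2 (0x53): reg=0xBE
Register before byte 3: 0xBE
After XOR with byte 0x2D: 0x93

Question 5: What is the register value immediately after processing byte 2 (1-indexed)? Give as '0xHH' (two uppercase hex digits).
Answer: 0xBE

Derivation:
After byte 1 (0xAA): reg=0x00
After byte 2 (0x53): reg=0xBE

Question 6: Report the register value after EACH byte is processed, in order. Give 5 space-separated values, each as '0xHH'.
0x00 0xBE 0xF0 0x2A 0xFD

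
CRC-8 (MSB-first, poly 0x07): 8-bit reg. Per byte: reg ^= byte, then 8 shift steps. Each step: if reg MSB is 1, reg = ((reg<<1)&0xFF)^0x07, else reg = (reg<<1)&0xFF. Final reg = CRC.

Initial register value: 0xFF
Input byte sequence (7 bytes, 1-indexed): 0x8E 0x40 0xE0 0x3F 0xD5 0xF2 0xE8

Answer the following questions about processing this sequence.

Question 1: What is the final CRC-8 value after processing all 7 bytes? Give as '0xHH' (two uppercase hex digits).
After byte 1 (0x8E): reg=0x50
After byte 2 (0x40): reg=0x70
After byte 3 (0xE0): reg=0xF9
After byte 4 (0x3F): reg=0x5C
After byte 5 (0xD5): reg=0xB6
After byte 6 (0xF2): reg=0xDB
After byte 7 (0xE8): reg=0x99

Answer: 0x99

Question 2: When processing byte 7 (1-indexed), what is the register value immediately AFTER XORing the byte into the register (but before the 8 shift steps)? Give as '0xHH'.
Register before byte 7: 0xDB
Byte 7: 0xE8
0xDB XOR 0xE8 = 0x33

Answer: 0x33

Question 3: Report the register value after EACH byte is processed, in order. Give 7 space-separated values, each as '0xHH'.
0x50 0x70 0xF9 0x5C 0xB6 0xDB 0x99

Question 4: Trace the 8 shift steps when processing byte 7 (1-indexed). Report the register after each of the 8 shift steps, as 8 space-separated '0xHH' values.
Answer: 0x66 0xCC 0x9F 0x39 0x72 0xE4 0xCF 0x99

Derivation:
After byte 1 (0x8E): reg=0x50
After byte 2 (0x40): reg=0x70
After byte 3 (0xE0): reg=0xF9
After byte 4 (0x3F): reg=0x5C
After byte 5 (0xD5): reg=0xB6
After byte 6 (0xF2): reg=0xDB
Register before byte 7: 0xDB
After XOR with byte 0xE8: 0x33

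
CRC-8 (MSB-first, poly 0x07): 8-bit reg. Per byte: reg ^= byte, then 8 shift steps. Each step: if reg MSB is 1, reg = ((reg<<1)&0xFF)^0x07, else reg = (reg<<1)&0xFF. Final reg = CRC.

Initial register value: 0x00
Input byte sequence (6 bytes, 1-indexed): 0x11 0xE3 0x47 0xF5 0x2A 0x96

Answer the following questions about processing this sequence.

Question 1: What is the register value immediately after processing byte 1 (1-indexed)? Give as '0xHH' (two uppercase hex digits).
After byte 1 (0x11): reg=0x77

Answer: 0x77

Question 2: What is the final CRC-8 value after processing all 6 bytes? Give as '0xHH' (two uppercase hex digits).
After byte 1 (0x11): reg=0x77
After byte 2 (0xE3): reg=0xE5
After byte 3 (0x47): reg=0x67
After byte 4 (0xF5): reg=0xF7
After byte 5 (0x2A): reg=0x1D
After byte 6 (0x96): reg=0xB8

Answer: 0xB8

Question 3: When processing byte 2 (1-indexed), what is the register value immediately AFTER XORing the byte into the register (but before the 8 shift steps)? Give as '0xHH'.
Answer: 0x94

Derivation:
Register before byte 2: 0x77
Byte 2: 0xE3
0x77 XOR 0xE3 = 0x94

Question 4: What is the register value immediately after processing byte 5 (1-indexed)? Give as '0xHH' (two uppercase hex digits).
Answer: 0x1D

Derivation:
After byte 1 (0x11): reg=0x77
After byte 2 (0xE3): reg=0xE5
After byte 3 (0x47): reg=0x67
After byte 4 (0xF5): reg=0xF7
After byte 5 (0x2A): reg=0x1D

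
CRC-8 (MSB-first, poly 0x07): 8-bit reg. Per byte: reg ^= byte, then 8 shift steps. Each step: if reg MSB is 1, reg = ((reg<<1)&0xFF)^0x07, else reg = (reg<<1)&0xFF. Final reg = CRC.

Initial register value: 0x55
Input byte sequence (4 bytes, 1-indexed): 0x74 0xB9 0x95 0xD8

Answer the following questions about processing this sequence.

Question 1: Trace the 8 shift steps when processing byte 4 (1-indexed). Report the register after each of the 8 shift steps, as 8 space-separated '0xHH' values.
After byte 1 (0x74): reg=0xE7
After byte 2 (0xB9): reg=0x9D
After byte 3 (0x95): reg=0x38
Register before byte 4: 0x38
After XOR with byte 0xD8: 0xE0

Answer: 0xC7 0x89 0x15 0x2A 0x54 0xA8 0x57 0xAE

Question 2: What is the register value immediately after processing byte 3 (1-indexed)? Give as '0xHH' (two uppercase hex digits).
Answer: 0x38

Derivation:
After byte 1 (0x74): reg=0xE7
After byte 2 (0xB9): reg=0x9D
After byte 3 (0x95): reg=0x38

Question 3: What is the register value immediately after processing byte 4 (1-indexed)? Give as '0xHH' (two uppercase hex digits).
Answer: 0xAE

Derivation:
After byte 1 (0x74): reg=0xE7
After byte 2 (0xB9): reg=0x9D
After byte 3 (0x95): reg=0x38
After byte 4 (0xD8): reg=0xAE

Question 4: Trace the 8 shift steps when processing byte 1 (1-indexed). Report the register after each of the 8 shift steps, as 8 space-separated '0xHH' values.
Answer: 0x42 0x84 0x0F 0x1E 0x3C 0x78 0xF0 0xE7

Derivation:
Register before byte 1: 0x55
After XOR with byte 0x74: 0x21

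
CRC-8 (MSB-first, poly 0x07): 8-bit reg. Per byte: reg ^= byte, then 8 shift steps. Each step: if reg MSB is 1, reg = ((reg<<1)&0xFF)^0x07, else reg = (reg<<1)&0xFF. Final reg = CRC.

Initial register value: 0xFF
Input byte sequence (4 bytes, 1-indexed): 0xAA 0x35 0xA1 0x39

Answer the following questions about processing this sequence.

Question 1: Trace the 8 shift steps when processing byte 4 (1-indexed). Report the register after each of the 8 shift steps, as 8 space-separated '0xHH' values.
After byte 1 (0xAA): reg=0xAC
After byte 2 (0x35): reg=0xC6
After byte 3 (0xA1): reg=0x32
Register before byte 4: 0x32
After XOR with byte 0x39: 0x0B

Answer: 0x16 0x2C 0x58 0xB0 0x67 0xCE 0x9B 0x31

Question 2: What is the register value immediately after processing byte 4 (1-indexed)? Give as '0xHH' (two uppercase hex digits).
After byte 1 (0xAA): reg=0xAC
After byte 2 (0x35): reg=0xC6
After byte 3 (0xA1): reg=0x32
After byte 4 (0x39): reg=0x31

Answer: 0x31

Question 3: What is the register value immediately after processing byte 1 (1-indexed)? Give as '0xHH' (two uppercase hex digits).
Answer: 0xAC

Derivation:
After byte 1 (0xAA): reg=0xAC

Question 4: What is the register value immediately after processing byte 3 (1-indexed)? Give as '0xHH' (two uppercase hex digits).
After byte 1 (0xAA): reg=0xAC
After byte 2 (0x35): reg=0xC6
After byte 3 (0xA1): reg=0x32

Answer: 0x32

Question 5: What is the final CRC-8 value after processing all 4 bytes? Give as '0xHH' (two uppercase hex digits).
After byte 1 (0xAA): reg=0xAC
After byte 2 (0x35): reg=0xC6
After byte 3 (0xA1): reg=0x32
After byte 4 (0x39): reg=0x31

Answer: 0x31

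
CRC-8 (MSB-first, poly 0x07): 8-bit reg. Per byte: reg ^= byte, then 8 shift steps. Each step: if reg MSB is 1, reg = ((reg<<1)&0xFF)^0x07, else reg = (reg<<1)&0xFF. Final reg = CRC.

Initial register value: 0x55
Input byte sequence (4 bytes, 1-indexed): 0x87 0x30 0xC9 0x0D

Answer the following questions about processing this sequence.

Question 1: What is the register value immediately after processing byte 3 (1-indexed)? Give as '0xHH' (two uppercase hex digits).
After byte 1 (0x87): reg=0x30
After byte 2 (0x30): reg=0x00
After byte 3 (0xC9): reg=0x71

Answer: 0x71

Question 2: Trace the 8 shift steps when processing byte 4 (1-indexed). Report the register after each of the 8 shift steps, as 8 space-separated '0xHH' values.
After byte 1 (0x87): reg=0x30
After byte 2 (0x30): reg=0x00
After byte 3 (0xC9): reg=0x71
Register before byte 4: 0x71
After XOR with byte 0x0D: 0x7C

Answer: 0xF8 0xF7 0xE9 0xD5 0xAD 0x5D 0xBA 0x73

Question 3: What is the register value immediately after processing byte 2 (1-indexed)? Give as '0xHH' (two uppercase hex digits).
After byte 1 (0x87): reg=0x30
After byte 2 (0x30): reg=0x00

Answer: 0x00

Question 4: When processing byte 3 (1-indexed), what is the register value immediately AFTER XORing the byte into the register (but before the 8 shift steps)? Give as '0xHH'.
Answer: 0xC9

Derivation:
Register before byte 3: 0x00
Byte 3: 0xC9
0x00 XOR 0xC9 = 0xC9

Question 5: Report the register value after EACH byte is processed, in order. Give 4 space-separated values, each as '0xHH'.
0x30 0x00 0x71 0x73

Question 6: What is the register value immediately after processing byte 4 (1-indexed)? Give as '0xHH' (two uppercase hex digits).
After byte 1 (0x87): reg=0x30
After byte 2 (0x30): reg=0x00
After byte 3 (0xC9): reg=0x71
After byte 4 (0x0D): reg=0x73

Answer: 0x73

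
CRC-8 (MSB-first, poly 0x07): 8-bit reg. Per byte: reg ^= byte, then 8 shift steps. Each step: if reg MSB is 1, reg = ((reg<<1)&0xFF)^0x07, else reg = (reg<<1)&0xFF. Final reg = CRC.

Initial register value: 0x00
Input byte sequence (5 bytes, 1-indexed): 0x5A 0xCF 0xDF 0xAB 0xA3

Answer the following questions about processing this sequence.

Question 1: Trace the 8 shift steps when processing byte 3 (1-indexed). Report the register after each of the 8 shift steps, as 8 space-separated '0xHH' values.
After byte 1 (0x5A): reg=0x81
After byte 2 (0xCF): reg=0xED
Register before byte 3: 0xED
After XOR with byte 0xDF: 0x32

Answer: 0x64 0xC8 0x97 0x29 0x52 0xA4 0x4F 0x9E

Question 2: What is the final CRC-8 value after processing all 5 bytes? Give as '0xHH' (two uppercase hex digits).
Answer: 0xD8

Derivation:
After byte 1 (0x5A): reg=0x81
After byte 2 (0xCF): reg=0xED
After byte 3 (0xDF): reg=0x9E
After byte 4 (0xAB): reg=0x8B
After byte 5 (0xA3): reg=0xD8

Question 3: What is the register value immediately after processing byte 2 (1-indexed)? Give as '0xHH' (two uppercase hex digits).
Answer: 0xED

Derivation:
After byte 1 (0x5A): reg=0x81
After byte 2 (0xCF): reg=0xED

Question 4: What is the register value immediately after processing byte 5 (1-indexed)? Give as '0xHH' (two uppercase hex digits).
After byte 1 (0x5A): reg=0x81
After byte 2 (0xCF): reg=0xED
After byte 3 (0xDF): reg=0x9E
After byte 4 (0xAB): reg=0x8B
After byte 5 (0xA3): reg=0xD8

Answer: 0xD8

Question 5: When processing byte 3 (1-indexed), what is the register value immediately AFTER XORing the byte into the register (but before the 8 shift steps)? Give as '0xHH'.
Answer: 0x32

Derivation:
Register before byte 3: 0xED
Byte 3: 0xDF
0xED XOR 0xDF = 0x32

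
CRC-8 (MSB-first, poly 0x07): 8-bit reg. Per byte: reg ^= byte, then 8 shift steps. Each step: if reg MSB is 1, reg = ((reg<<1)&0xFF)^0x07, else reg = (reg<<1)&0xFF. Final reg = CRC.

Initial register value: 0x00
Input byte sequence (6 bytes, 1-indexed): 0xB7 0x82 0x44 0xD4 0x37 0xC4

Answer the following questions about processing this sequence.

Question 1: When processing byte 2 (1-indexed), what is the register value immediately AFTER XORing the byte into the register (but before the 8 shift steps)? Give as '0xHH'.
Register before byte 2: 0x0C
Byte 2: 0x82
0x0C XOR 0x82 = 0x8E

Answer: 0x8E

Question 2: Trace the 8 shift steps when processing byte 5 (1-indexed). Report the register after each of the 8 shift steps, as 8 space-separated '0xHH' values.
After byte 1 (0xB7): reg=0x0C
After byte 2 (0x82): reg=0xA3
After byte 3 (0x44): reg=0xBB
After byte 4 (0xD4): reg=0x0A
Register before byte 5: 0x0A
After XOR with byte 0x37: 0x3D

Answer: 0x7A 0xF4 0xEF 0xD9 0xB5 0x6D 0xDA 0xB3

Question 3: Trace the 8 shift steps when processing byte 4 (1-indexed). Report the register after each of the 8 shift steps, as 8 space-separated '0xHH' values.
After byte 1 (0xB7): reg=0x0C
After byte 2 (0x82): reg=0xA3
After byte 3 (0x44): reg=0xBB
Register before byte 4: 0xBB
After XOR with byte 0xD4: 0x6F

Answer: 0xDE 0xBB 0x71 0xE2 0xC3 0x81 0x05 0x0A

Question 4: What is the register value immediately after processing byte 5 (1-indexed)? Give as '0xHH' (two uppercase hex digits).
After byte 1 (0xB7): reg=0x0C
After byte 2 (0x82): reg=0xA3
After byte 3 (0x44): reg=0xBB
After byte 4 (0xD4): reg=0x0A
After byte 5 (0x37): reg=0xB3

Answer: 0xB3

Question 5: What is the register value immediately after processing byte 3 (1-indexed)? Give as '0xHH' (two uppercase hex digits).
After byte 1 (0xB7): reg=0x0C
After byte 2 (0x82): reg=0xA3
After byte 3 (0x44): reg=0xBB

Answer: 0xBB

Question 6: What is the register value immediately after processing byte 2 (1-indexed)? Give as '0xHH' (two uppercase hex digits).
After byte 1 (0xB7): reg=0x0C
After byte 2 (0x82): reg=0xA3

Answer: 0xA3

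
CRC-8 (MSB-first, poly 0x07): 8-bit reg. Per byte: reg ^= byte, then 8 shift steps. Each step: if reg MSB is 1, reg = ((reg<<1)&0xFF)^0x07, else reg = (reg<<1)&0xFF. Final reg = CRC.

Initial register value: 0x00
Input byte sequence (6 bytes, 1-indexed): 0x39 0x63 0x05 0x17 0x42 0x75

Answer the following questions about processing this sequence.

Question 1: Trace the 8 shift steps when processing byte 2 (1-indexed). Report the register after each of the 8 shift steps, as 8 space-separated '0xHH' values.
After byte 1 (0x39): reg=0xAF
Register before byte 2: 0xAF
After XOR with byte 0x63: 0xCC

Answer: 0x9F 0x39 0x72 0xE4 0xCF 0x99 0x35 0x6A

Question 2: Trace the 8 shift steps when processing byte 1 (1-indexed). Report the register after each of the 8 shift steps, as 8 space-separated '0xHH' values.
Answer: 0x72 0xE4 0xCF 0x99 0x35 0x6A 0xD4 0xAF

Derivation:
Register before byte 1: 0x00
After XOR with byte 0x39: 0x39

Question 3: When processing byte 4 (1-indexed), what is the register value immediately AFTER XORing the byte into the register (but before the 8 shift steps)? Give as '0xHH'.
Answer: 0x1D

Derivation:
Register before byte 4: 0x0A
Byte 4: 0x17
0x0A XOR 0x17 = 0x1D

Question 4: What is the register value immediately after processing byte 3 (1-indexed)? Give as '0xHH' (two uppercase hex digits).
After byte 1 (0x39): reg=0xAF
After byte 2 (0x63): reg=0x6A
After byte 3 (0x05): reg=0x0A

Answer: 0x0A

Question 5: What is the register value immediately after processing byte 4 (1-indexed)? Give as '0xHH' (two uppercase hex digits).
After byte 1 (0x39): reg=0xAF
After byte 2 (0x63): reg=0x6A
After byte 3 (0x05): reg=0x0A
After byte 4 (0x17): reg=0x53

Answer: 0x53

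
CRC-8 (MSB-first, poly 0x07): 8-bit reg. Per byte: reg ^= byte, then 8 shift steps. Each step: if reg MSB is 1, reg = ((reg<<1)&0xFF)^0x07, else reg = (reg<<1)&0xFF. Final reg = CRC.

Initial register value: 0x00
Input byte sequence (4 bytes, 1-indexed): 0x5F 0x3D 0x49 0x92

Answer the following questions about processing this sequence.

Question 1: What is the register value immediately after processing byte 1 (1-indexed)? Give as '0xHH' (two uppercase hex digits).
After byte 1 (0x5F): reg=0x9A

Answer: 0x9A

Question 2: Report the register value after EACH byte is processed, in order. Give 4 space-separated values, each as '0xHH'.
0x9A 0x7C 0x8B 0x4F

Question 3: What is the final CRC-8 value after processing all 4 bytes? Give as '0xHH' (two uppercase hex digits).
After byte 1 (0x5F): reg=0x9A
After byte 2 (0x3D): reg=0x7C
After byte 3 (0x49): reg=0x8B
After byte 4 (0x92): reg=0x4F

Answer: 0x4F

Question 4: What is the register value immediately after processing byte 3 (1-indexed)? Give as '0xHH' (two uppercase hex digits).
After byte 1 (0x5F): reg=0x9A
After byte 2 (0x3D): reg=0x7C
After byte 3 (0x49): reg=0x8B

Answer: 0x8B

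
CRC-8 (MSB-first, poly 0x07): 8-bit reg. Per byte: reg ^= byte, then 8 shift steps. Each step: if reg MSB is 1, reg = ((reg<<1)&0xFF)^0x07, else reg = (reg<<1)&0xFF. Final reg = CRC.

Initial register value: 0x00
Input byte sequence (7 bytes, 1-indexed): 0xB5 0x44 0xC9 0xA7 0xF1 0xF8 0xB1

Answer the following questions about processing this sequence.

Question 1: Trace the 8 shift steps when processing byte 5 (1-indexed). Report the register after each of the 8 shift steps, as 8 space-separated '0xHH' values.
Answer: 0x4C 0x98 0x37 0x6E 0xDC 0xBF 0x79 0xF2

Derivation:
After byte 1 (0xB5): reg=0x02
After byte 2 (0x44): reg=0xD5
After byte 3 (0xC9): reg=0x54
After byte 4 (0xA7): reg=0xD7
Register before byte 5: 0xD7
After XOR with byte 0xF1: 0x26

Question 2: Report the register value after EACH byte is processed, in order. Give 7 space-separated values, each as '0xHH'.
0x02 0xD5 0x54 0xD7 0xF2 0x36 0x9C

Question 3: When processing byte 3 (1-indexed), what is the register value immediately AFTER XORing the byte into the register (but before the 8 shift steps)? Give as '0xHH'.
Register before byte 3: 0xD5
Byte 3: 0xC9
0xD5 XOR 0xC9 = 0x1C

Answer: 0x1C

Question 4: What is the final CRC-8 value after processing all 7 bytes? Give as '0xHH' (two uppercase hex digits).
After byte 1 (0xB5): reg=0x02
After byte 2 (0x44): reg=0xD5
After byte 3 (0xC9): reg=0x54
After byte 4 (0xA7): reg=0xD7
After byte 5 (0xF1): reg=0xF2
After byte 6 (0xF8): reg=0x36
After byte 7 (0xB1): reg=0x9C

Answer: 0x9C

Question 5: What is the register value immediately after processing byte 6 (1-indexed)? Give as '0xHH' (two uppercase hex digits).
After byte 1 (0xB5): reg=0x02
After byte 2 (0x44): reg=0xD5
After byte 3 (0xC9): reg=0x54
After byte 4 (0xA7): reg=0xD7
After byte 5 (0xF1): reg=0xF2
After byte 6 (0xF8): reg=0x36

Answer: 0x36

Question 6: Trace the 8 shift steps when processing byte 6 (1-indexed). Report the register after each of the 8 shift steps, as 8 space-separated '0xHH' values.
Answer: 0x14 0x28 0x50 0xA0 0x47 0x8E 0x1B 0x36

Derivation:
After byte 1 (0xB5): reg=0x02
After byte 2 (0x44): reg=0xD5
After byte 3 (0xC9): reg=0x54
After byte 4 (0xA7): reg=0xD7
After byte 5 (0xF1): reg=0xF2
Register before byte 6: 0xF2
After XOR with byte 0xF8: 0x0A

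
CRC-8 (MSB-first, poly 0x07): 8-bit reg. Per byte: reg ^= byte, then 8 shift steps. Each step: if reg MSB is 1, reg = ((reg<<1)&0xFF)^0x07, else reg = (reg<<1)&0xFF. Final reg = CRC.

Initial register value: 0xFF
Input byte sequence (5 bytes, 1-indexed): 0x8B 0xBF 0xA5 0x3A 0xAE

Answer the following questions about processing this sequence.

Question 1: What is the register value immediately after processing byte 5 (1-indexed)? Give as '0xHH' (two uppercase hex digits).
Answer: 0xEB

Derivation:
After byte 1 (0x8B): reg=0x4B
After byte 2 (0xBF): reg=0xC2
After byte 3 (0xA5): reg=0x32
After byte 4 (0x3A): reg=0x38
After byte 5 (0xAE): reg=0xEB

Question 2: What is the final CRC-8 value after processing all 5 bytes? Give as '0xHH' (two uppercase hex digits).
Answer: 0xEB

Derivation:
After byte 1 (0x8B): reg=0x4B
After byte 2 (0xBF): reg=0xC2
After byte 3 (0xA5): reg=0x32
After byte 4 (0x3A): reg=0x38
After byte 5 (0xAE): reg=0xEB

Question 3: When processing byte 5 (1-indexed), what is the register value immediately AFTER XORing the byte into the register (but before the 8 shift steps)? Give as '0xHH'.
Answer: 0x96

Derivation:
Register before byte 5: 0x38
Byte 5: 0xAE
0x38 XOR 0xAE = 0x96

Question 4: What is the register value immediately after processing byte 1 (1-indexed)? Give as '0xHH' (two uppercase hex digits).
After byte 1 (0x8B): reg=0x4B

Answer: 0x4B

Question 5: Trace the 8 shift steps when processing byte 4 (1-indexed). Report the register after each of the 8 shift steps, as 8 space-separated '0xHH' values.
Answer: 0x10 0x20 0x40 0x80 0x07 0x0E 0x1C 0x38

Derivation:
After byte 1 (0x8B): reg=0x4B
After byte 2 (0xBF): reg=0xC2
After byte 3 (0xA5): reg=0x32
Register before byte 4: 0x32
After XOR with byte 0x3A: 0x08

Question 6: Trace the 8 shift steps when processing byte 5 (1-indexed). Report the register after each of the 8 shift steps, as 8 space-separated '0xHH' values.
Answer: 0x2B 0x56 0xAC 0x5F 0xBE 0x7B 0xF6 0xEB

Derivation:
After byte 1 (0x8B): reg=0x4B
After byte 2 (0xBF): reg=0xC2
After byte 3 (0xA5): reg=0x32
After byte 4 (0x3A): reg=0x38
Register before byte 5: 0x38
After XOR with byte 0xAE: 0x96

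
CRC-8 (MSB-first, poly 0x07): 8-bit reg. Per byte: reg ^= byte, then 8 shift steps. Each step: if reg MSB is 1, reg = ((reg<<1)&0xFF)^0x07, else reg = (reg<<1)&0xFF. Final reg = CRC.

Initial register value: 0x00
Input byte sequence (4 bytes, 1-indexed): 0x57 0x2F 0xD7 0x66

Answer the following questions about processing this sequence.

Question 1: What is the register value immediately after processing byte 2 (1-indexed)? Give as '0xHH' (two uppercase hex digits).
After byte 1 (0x57): reg=0xA2
After byte 2 (0x2F): reg=0xAA

Answer: 0xAA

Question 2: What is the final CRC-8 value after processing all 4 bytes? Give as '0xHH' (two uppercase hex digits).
After byte 1 (0x57): reg=0xA2
After byte 2 (0x2F): reg=0xAA
After byte 3 (0xD7): reg=0x74
After byte 4 (0x66): reg=0x7E

Answer: 0x7E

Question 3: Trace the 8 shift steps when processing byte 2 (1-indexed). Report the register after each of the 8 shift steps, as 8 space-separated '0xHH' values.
After byte 1 (0x57): reg=0xA2
Register before byte 2: 0xA2
After XOR with byte 0x2F: 0x8D

Answer: 0x1D 0x3A 0x74 0xE8 0xD7 0xA9 0x55 0xAA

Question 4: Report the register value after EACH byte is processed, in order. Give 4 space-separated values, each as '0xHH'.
0xA2 0xAA 0x74 0x7E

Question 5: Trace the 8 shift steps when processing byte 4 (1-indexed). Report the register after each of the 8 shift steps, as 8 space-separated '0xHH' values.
Answer: 0x24 0x48 0x90 0x27 0x4E 0x9C 0x3F 0x7E

Derivation:
After byte 1 (0x57): reg=0xA2
After byte 2 (0x2F): reg=0xAA
After byte 3 (0xD7): reg=0x74
Register before byte 4: 0x74
After XOR with byte 0x66: 0x12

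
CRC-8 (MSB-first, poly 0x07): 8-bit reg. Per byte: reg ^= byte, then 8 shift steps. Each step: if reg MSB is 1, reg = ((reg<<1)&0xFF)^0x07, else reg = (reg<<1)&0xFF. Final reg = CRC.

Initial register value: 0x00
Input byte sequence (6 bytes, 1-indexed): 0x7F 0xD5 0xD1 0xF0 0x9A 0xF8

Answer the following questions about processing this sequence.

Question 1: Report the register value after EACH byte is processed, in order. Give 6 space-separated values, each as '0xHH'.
0x7A 0x44 0xE2 0x7E 0xB2 0xF1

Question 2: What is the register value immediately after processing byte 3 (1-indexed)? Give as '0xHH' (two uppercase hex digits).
After byte 1 (0x7F): reg=0x7A
After byte 2 (0xD5): reg=0x44
After byte 3 (0xD1): reg=0xE2

Answer: 0xE2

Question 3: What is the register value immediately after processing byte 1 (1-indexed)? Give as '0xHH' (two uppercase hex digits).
After byte 1 (0x7F): reg=0x7A

Answer: 0x7A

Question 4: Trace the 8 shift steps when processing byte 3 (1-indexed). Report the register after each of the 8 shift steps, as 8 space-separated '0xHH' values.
Answer: 0x2D 0x5A 0xB4 0x6F 0xDE 0xBB 0x71 0xE2

Derivation:
After byte 1 (0x7F): reg=0x7A
After byte 2 (0xD5): reg=0x44
Register before byte 3: 0x44
After XOR with byte 0xD1: 0x95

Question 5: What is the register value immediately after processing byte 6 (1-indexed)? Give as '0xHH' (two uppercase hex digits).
After byte 1 (0x7F): reg=0x7A
After byte 2 (0xD5): reg=0x44
After byte 3 (0xD1): reg=0xE2
After byte 4 (0xF0): reg=0x7E
After byte 5 (0x9A): reg=0xB2
After byte 6 (0xF8): reg=0xF1

Answer: 0xF1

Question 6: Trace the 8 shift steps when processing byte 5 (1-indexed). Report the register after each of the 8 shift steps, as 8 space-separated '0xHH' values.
After byte 1 (0x7F): reg=0x7A
After byte 2 (0xD5): reg=0x44
After byte 3 (0xD1): reg=0xE2
After byte 4 (0xF0): reg=0x7E
Register before byte 5: 0x7E
After XOR with byte 0x9A: 0xE4

Answer: 0xCF 0x99 0x35 0x6A 0xD4 0xAF 0x59 0xB2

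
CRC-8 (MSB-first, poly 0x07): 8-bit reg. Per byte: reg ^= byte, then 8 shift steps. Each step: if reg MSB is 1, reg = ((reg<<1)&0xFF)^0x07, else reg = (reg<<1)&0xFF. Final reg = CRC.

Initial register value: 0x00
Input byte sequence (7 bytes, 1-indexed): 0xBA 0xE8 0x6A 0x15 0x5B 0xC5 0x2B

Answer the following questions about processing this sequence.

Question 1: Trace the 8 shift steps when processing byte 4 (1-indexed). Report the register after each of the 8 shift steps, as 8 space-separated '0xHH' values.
Answer: 0x03 0x06 0x0C 0x18 0x30 0x60 0xC0 0x87

Derivation:
After byte 1 (0xBA): reg=0x2F
After byte 2 (0xE8): reg=0x5B
After byte 3 (0x6A): reg=0x97
Register before byte 4: 0x97
After XOR with byte 0x15: 0x82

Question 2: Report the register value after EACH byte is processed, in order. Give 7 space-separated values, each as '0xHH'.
0x2F 0x5B 0x97 0x87 0x1A 0x13 0xA8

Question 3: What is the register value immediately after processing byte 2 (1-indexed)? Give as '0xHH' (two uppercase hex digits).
Answer: 0x5B

Derivation:
After byte 1 (0xBA): reg=0x2F
After byte 2 (0xE8): reg=0x5B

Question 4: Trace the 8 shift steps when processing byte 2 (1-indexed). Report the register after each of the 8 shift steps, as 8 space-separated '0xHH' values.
After byte 1 (0xBA): reg=0x2F
Register before byte 2: 0x2F
After XOR with byte 0xE8: 0xC7

Answer: 0x89 0x15 0x2A 0x54 0xA8 0x57 0xAE 0x5B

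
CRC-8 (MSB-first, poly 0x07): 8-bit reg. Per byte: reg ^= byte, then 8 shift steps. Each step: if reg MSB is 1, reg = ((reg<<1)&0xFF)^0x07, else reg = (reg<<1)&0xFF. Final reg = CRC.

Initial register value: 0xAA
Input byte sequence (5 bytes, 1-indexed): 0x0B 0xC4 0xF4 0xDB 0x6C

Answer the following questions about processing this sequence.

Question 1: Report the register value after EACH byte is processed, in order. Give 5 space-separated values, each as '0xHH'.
0x6E 0x5F 0x58 0x80 0x8A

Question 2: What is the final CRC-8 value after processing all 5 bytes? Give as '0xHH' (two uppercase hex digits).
Answer: 0x8A

Derivation:
After byte 1 (0x0B): reg=0x6E
After byte 2 (0xC4): reg=0x5F
After byte 3 (0xF4): reg=0x58
After byte 4 (0xDB): reg=0x80
After byte 5 (0x6C): reg=0x8A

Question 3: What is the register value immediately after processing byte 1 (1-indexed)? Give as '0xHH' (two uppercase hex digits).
Answer: 0x6E

Derivation:
After byte 1 (0x0B): reg=0x6E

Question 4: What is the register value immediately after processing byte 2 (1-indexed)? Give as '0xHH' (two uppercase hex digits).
After byte 1 (0x0B): reg=0x6E
After byte 2 (0xC4): reg=0x5F

Answer: 0x5F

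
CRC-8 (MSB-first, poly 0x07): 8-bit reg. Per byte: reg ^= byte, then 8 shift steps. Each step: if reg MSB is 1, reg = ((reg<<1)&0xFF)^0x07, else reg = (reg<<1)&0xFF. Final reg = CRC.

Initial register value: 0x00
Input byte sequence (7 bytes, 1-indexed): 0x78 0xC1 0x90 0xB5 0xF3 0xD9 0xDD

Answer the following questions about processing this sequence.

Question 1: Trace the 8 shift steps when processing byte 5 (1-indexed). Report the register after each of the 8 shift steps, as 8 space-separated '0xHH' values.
Answer: 0xE8 0xD7 0xA9 0x55 0xAA 0x53 0xA6 0x4B

Derivation:
After byte 1 (0x78): reg=0x6F
After byte 2 (0xC1): reg=0x43
After byte 3 (0x90): reg=0x37
After byte 4 (0xB5): reg=0x87
Register before byte 5: 0x87
After XOR with byte 0xF3: 0x74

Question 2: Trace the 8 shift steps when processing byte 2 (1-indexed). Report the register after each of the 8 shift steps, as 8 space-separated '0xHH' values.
After byte 1 (0x78): reg=0x6F
Register before byte 2: 0x6F
After XOR with byte 0xC1: 0xAE

Answer: 0x5B 0xB6 0x6B 0xD6 0xAB 0x51 0xA2 0x43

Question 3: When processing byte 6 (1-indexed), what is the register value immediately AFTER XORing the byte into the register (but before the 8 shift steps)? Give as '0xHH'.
Answer: 0x92

Derivation:
Register before byte 6: 0x4B
Byte 6: 0xD9
0x4B XOR 0xD9 = 0x92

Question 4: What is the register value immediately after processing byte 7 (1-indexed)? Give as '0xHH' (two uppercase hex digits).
After byte 1 (0x78): reg=0x6F
After byte 2 (0xC1): reg=0x43
After byte 3 (0x90): reg=0x37
After byte 4 (0xB5): reg=0x87
After byte 5 (0xF3): reg=0x4B
After byte 6 (0xD9): reg=0xF7
After byte 7 (0xDD): reg=0xD6

Answer: 0xD6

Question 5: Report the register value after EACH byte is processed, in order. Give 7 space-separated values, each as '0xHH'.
0x6F 0x43 0x37 0x87 0x4B 0xF7 0xD6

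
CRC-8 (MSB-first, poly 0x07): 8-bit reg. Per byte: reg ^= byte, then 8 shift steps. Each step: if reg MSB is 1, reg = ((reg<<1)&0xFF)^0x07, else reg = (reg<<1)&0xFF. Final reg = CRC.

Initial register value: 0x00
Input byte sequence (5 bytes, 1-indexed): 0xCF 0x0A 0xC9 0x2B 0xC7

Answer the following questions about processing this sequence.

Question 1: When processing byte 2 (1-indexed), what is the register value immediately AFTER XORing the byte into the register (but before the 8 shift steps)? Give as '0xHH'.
Register before byte 2: 0x63
Byte 2: 0x0A
0x63 XOR 0x0A = 0x69

Answer: 0x69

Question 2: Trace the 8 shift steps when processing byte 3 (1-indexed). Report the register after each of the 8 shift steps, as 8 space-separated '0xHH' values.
Answer: 0xA5 0x4D 0x9A 0x33 0x66 0xCC 0x9F 0x39

Derivation:
After byte 1 (0xCF): reg=0x63
After byte 2 (0x0A): reg=0x18
Register before byte 3: 0x18
After XOR with byte 0xC9: 0xD1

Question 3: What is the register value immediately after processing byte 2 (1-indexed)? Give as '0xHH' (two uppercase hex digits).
Answer: 0x18

Derivation:
After byte 1 (0xCF): reg=0x63
After byte 2 (0x0A): reg=0x18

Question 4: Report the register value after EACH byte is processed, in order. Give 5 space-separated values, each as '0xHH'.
0x63 0x18 0x39 0x7E 0x26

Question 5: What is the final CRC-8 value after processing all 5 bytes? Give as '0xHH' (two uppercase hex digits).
After byte 1 (0xCF): reg=0x63
After byte 2 (0x0A): reg=0x18
After byte 3 (0xC9): reg=0x39
After byte 4 (0x2B): reg=0x7E
After byte 5 (0xC7): reg=0x26

Answer: 0x26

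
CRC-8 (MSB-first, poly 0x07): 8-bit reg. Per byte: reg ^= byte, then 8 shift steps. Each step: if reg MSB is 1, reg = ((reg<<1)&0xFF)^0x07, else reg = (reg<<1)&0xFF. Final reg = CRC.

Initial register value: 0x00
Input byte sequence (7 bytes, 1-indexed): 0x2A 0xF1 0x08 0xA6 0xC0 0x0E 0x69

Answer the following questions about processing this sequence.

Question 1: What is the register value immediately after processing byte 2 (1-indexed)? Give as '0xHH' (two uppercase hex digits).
After byte 1 (0x2A): reg=0xD6
After byte 2 (0xF1): reg=0xF5

Answer: 0xF5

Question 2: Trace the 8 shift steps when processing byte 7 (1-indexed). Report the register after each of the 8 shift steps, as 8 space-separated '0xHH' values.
Answer: 0xCC 0x9F 0x39 0x72 0xE4 0xCF 0x99 0x35

Derivation:
After byte 1 (0x2A): reg=0xD6
After byte 2 (0xF1): reg=0xF5
After byte 3 (0x08): reg=0xFD
After byte 4 (0xA6): reg=0x86
After byte 5 (0xC0): reg=0xD5
After byte 6 (0x0E): reg=0x0F
Register before byte 7: 0x0F
After XOR with byte 0x69: 0x66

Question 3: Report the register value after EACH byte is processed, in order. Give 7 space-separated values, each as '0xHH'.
0xD6 0xF5 0xFD 0x86 0xD5 0x0F 0x35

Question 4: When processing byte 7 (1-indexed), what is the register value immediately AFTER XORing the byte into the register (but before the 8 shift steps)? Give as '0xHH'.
Answer: 0x66

Derivation:
Register before byte 7: 0x0F
Byte 7: 0x69
0x0F XOR 0x69 = 0x66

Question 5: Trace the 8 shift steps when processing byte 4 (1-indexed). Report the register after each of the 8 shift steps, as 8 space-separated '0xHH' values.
After byte 1 (0x2A): reg=0xD6
After byte 2 (0xF1): reg=0xF5
After byte 3 (0x08): reg=0xFD
Register before byte 4: 0xFD
After XOR with byte 0xA6: 0x5B

Answer: 0xB6 0x6B 0xD6 0xAB 0x51 0xA2 0x43 0x86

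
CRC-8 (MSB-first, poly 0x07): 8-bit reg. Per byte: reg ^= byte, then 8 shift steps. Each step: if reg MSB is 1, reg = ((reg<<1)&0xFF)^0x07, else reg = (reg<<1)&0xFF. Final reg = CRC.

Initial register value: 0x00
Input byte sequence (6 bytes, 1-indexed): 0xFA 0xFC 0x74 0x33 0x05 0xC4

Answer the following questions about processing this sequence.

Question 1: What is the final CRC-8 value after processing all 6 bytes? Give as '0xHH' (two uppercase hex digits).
After byte 1 (0xFA): reg=0xE8
After byte 2 (0xFC): reg=0x6C
After byte 3 (0x74): reg=0x48
After byte 4 (0x33): reg=0x66
After byte 5 (0x05): reg=0x2E
After byte 6 (0xC4): reg=0x98

Answer: 0x98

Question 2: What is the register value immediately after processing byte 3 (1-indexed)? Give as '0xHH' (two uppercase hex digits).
Answer: 0x48

Derivation:
After byte 1 (0xFA): reg=0xE8
After byte 2 (0xFC): reg=0x6C
After byte 3 (0x74): reg=0x48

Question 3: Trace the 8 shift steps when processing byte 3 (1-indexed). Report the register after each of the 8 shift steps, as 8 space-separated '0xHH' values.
After byte 1 (0xFA): reg=0xE8
After byte 2 (0xFC): reg=0x6C
Register before byte 3: 0x6C
After XOR with byte 0x74: 0x18

Answer: 0x30 0x60 0xC0 0x87 0x09 0x12 0x24 0x48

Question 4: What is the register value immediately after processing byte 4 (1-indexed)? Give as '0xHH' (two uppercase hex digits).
After byte 1 (0xFA): reg=0xE8
After byte 2 (0xFC): reg=0x6C
After byte 3 (0x74): reg=0x48
After byte 4 (0x33): reg=0x66

Answer: 0x66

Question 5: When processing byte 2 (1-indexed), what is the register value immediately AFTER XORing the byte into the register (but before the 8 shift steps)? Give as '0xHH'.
Register before byte 2: 0xE8
Byte 2: 0xFC
0xE8 XOR 0xFC = 0x14

Answer: 0x14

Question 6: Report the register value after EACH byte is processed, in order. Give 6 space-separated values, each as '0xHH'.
0xE8 0x6C 0x48 0x66 0x2E 0x98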